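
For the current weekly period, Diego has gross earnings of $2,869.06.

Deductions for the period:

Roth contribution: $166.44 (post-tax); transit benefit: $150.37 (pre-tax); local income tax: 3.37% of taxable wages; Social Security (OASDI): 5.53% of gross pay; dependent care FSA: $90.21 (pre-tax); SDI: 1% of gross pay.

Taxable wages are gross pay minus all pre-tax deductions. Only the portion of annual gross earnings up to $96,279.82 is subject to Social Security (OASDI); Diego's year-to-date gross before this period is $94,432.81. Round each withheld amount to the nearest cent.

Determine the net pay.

$2,242.63

Transit benefit: $150.37
Dependent care FSA: $90.21
Pre-tax total = $150.37 + $90.21 = $240.58
Taxable wages = $2,869.06 − $240.58 = $2,628.48
Local income tax: $2,628.48 × 0.0337 = $88.58
Social Security (OASDI): only $96,279.82 − $94,432.81 = $1,847.01 of this check is subject → $1,847.01 × 0.0553 = $102.14
SDI: $2,869.06 × 0.01 = $28.69
Roth contribution: $166.44
Total deductions = $150.37 + $90.21 + $88.58 + $102.14 + $28.69 + $166.44 = $626.43
Net pay = $2,869.06 − $626.43 = $2,242.63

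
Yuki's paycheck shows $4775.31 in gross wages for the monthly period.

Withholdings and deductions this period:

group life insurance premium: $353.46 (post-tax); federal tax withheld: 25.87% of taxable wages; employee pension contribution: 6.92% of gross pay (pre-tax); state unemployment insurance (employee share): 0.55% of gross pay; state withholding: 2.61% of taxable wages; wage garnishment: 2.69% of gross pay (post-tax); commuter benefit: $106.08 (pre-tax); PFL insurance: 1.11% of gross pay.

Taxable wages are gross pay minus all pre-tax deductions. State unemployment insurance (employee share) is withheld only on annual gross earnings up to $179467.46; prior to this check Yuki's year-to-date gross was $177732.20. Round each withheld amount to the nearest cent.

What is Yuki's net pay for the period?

$2558.63

Employee pension contribution: $4775.31 × 0.0692 = $330.45
Commuter benefit: $106.08
Pre-tax total = $330.45 + $106.08 = $436.53
Taxable wages = $4775.31 − $436.53 = $4338.78
Federal tax withheld: $4338.78 × 0.2587 = $1122.44
State withholding: $4338.78 × 0.0261 = $113.24
PFL insurance: $4775.31 × 0.0111 = $53.01
State unemployment insurance (employee share): only $179467.46 − $177732.20 = $1735.26 of this check is subject → $1735.26 × 0.0055 = $9.54
Wage garnishment: $4775.31 × 0.0269 = $128.46
Group life insurance premium: $353.46
Total deductions = $330.45 + $106.08 + $1122.44 + $113.24 + $53.01 + $9.54 + $128.46 + $353.46 = $2216.68
Net pay = $4775.31 − $2216.68 = $2558.63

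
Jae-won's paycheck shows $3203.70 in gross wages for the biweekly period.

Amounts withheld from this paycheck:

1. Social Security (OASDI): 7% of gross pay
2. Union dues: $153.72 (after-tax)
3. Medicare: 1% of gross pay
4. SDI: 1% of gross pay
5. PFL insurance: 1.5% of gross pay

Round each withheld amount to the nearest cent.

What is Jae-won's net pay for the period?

$2713.58

Medicare: $3203.70 × 0.01 = $32.04
Social Security (OASDI): $3203.70 × 0.07 = $224.26
PFL insurance: $3203.70 × 0.015 = $48.06
SDI: $3203.70 × 0.01 = $32.04
Union dues: $153.72
Total deductions = $32.04 + $224.26 + $48.06 + $32.04 + $153.72 = $490.12
Net pay = $3203.70 − $490.12 = $2713.58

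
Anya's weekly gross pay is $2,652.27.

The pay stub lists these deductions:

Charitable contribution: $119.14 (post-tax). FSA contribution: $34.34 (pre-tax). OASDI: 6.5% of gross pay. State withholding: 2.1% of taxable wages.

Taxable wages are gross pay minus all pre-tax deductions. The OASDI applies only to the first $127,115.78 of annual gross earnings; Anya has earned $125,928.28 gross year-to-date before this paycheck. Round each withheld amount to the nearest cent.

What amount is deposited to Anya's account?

$2,366.62

FSA contribution: $34.34
Taxable wages = $2,652.27 − $34.34 = $2,617.93
State withholding: $2,617.93 × 0.021 = $54.98
OASDI: only $127,115.78 − $125,928.28 = $1,187.50 of this check is subject → $1,187.50 × 0.065 = $77.19
Charitable contribution: $119.14
Total deductions = $34.34 + $54.98 + $77.19 + $119.14 = $285.65
Net pay = $2,652.27 − $285.65 = $2,366.62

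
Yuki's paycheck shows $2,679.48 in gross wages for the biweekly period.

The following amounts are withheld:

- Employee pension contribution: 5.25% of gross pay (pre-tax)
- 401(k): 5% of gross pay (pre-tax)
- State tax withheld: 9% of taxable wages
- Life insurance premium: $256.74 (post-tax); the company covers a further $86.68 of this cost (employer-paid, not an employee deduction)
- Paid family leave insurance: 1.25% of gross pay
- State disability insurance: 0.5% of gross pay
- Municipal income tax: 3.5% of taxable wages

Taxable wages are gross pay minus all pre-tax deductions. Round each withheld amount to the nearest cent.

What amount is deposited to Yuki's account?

$1,800.60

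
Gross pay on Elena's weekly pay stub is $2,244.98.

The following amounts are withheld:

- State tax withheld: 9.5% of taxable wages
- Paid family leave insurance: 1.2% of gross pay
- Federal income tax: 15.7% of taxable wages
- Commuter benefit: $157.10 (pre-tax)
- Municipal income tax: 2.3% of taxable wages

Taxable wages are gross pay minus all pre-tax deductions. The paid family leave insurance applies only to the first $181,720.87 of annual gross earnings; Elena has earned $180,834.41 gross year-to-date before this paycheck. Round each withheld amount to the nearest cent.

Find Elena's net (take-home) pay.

Commuter benefit: $157.10
Taxable wages = $2,244.98 − $157.10 = $2,087.88
State tax withheld: $2,087.88 × 0.095 = $198.35
Municipal income tax: $2,087.88 × 0.023 = $48.02
Federal income tax: $2,087.88 × 0.157 = $327.80
Paid family leave insurance: only $181,720.87 − $180,834.41 = $886.46 of this check is subject → $886.46 × 0.012 = $10.64
Total deductions = $157.10 + $198.35 + $48.02 + $327.80 + $10.64 = $741.91
Net pay = $2,244.98 − $741.91 = $1,503.07

$1,503.07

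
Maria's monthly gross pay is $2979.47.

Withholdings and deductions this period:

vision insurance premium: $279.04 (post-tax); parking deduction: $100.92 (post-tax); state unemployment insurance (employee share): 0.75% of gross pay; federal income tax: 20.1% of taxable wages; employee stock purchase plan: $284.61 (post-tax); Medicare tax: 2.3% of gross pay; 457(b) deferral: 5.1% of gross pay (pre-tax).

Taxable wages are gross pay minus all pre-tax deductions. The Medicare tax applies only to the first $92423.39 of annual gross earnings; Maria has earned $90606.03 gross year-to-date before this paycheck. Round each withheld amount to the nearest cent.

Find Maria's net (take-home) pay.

457(b) deferral: $2979.47 × 0.051 = $151.95
Taxable wages = $2979.47 − $151.95 = $2827.52
Federal income tax: $2827.52 × 0.201 = $568.33
State unemployment insurance (employee share): $2979.47 × 0.0075 = $22.35
Medicare tax: only $92423.39 − $90606.03 = $1817.36 of this check is subject → $1817.36 × 0.023 = $41.80
Employee stock purchase plan: $284.61
Vision insurance premium: $279.04
Parking deduction: $100.92
Total deductions = $151.95 + $568.33 + $22.35 + $41.80 + $284.61 + $279.04 + $100.92 = $1449.00
Net pay = $2979.47 − $1449.00 = $1530.47

$1530.47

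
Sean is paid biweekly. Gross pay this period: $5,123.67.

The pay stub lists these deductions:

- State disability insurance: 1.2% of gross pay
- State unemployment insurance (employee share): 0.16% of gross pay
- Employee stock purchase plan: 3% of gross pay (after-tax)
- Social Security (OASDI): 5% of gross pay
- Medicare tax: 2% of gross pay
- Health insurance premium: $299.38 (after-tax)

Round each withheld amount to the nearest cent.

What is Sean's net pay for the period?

Medicare tax: $5,123.67 × 0.02 = $102.47
Social Security (OASDI): $5,123.67 × 0.05 = $256.18
State disability insurance: $5,123.67 × 0.012 = $61.48
State unemployment insurance (employee share): $5,123.67 × 0.0016 = $8.20
Health insurance premium: $299.38
Employee stock purchase plan: $5,123.67 × 0.03 = $153.71
Total deductions = $102.47 + $256.18 + $61.48 + $8.20 + $299.38 + $153.71 = $881.42
Net pay = $5,123.67 − $881.42 = $4,242.25

$4,242.25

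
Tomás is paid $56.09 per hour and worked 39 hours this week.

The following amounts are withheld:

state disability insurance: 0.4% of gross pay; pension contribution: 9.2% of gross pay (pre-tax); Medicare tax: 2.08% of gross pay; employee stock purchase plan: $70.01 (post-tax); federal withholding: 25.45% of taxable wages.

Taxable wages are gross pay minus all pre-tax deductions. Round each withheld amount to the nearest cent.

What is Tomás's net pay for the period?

$1,356.50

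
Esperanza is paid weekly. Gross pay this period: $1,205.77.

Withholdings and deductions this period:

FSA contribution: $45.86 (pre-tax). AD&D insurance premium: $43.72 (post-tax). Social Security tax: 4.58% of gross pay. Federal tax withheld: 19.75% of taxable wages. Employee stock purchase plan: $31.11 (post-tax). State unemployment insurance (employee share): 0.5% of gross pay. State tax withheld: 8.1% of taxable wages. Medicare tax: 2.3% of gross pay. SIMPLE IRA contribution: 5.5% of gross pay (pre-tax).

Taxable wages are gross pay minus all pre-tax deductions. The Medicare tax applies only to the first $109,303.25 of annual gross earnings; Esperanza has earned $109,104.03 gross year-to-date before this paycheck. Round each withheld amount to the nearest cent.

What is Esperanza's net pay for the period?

SIMPLE IRA contribution: $1,205.77 × 0.055 = $66.32
FSA contribution: $45.86
Pre-tax total = $66.32 + $45.86 = $112.18
Taxable wages = $1,205.77 − $112.18 = $1,093.59
State tax withheld: $1,093.59 × 0.081 = $88.58
Federal tax withheld: $1,093.59 × 0.1975 = $215.98
Social Security tax: $1,205.77 × 0.0458 = $55.22
Medicare tax: only $109,303.25 − $109,104.03 = $199.22 of this check is subject → $199.22 × 0.023 = $4.58
State unemployment insurance (employee share): $1,205.77 × 0.005 = $6.03
Employee stock purchase plan: $31.11
AD&D insurance premium: $43.72
Total deductions = $66.32 + $45.86 + $88.58 + $215.98 + $55.22 + $4.58 + $6.03 + $31.11 + $43.72 = $557.40
Net pay = $1,205.77 − $557.40 = $648.37

$648.37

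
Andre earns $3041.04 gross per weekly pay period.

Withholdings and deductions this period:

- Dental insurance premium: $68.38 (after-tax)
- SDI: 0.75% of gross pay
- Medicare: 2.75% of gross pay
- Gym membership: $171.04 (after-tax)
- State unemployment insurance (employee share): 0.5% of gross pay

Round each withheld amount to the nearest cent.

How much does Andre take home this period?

$2679.97

Medicare: $3041.04 × 0.0275 = $83.63
SDI: $3041.04 × 0.0075 = $22.81
State unemployment insurance (employee share): $3041.04 × 0.005 = $15.21
Gym membership: $171.04
Dental insurance premium: $68.38
Total deductions = $83.63 + $22.81 + $15.21 + $171.04 + $68.38 = $361.07
Net pay = $3041.04 − $361.07 = $2679.97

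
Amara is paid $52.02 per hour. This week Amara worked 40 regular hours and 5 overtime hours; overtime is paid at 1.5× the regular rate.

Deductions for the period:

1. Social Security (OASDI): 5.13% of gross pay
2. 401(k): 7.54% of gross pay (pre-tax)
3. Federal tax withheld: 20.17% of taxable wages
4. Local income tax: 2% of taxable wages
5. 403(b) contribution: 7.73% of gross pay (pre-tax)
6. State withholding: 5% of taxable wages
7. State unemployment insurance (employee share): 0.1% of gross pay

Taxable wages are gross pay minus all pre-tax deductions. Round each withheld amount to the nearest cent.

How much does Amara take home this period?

Regular pay: 40 × $52.02 = $2,080.80
Overtime pay: 5 × $52.02 × 1.5 = $390.15
Gross pay = $2,080.80 + $390.15 = $2,470.95
403(b) contribution: $2,470.95 × 0.0773 = $191.00
401(k): $2,470.95 × 0.0754 = $186.31
Pre-tax total = $191.00 + $186.31 = $377.31
Taxable wages = $2,470.95 − $377.31 = $2,093.64
Local income tax: $2,093.64 × 0.02 = $41.87
Federal tax withheld: $2,093.64 × 0.2017 = $422.29
State withholding: $2,093.64 × 0.05 = $104.68
Social Security (OASDI): $2,470.95 × 0.0513 = $126.76
State unemployment insurance (employee share): $2,470.95 × 0.001 = $2.47
Total deductions = $191.00 + $186.31 + $41.87 + $422.29 + $104.68 + $126.76 + $2.47 = $1,075.38
Net pay = $2,470.95 − $1,075.38 = $1,395.57

$1,395.57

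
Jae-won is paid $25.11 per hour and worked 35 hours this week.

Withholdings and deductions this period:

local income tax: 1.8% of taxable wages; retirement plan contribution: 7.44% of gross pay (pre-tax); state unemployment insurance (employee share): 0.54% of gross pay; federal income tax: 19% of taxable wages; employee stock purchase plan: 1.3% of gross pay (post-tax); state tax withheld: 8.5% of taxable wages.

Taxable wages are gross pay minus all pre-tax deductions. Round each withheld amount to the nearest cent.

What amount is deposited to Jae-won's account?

$558.94

Gross pay: 35 × $25.11 = $878.85
Retirement plan contribution: $878.85 × 0.0744 = $65.39
Taxable wages = $878.85 − $65.39 = $813.46
State tax withheld: $813.46 × 0.085 = $69.14
Local income tax: $813.46 × 0.018 = $14.64
Federal income tax: $813.46 × 0.19 = $154.56
State unemployment insurance (employee share): $878.85 × 0.0054 = $4.75
Employee stock purchase plan: $878.85 × 0.013 = $11.43
Total deductions = $65.39 + $69.14 + $14.64 + $154.56 + $4.75 + $11.43 = $319.91
Net pay = $878.85 − $319.91 = $558.94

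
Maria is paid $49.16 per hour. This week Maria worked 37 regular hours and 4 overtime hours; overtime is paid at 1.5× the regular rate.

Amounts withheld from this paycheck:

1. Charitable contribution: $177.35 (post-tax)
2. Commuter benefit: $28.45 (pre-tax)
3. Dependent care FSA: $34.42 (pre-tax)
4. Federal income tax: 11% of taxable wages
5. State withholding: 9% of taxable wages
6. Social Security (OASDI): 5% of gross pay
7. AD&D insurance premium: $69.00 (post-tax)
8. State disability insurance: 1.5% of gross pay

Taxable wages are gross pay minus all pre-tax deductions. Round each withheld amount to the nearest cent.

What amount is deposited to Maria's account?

$1257.06

Regular pay: 37 × $49.16 = $1818.92
Overtime pay: 4 × $49.16 × 1.5 = $294.96
Gross pay = $1818.92 + $294.96 = $2113.88
Commuter benefit: $28.45
Dependent care FSA: $34.42
Pre-tax total = $28.45 + $34.42 = $62.87
Taxable wages = $2113.88 − $62.87 = $2051.01
State withholding: $2051.01 × 0.09 = $184.59
Federal income tax: $2051.01 × 0.11 = $225.61
State disability insurance: $2113.88 × 0.015 = $31.71
Social Security (OASDI): $2113.88 × 0.05 = $105.69
Charitable contribution: $177.35
AD&D insurance premium: $69.00
Total deductions = $28.45 + $34.42 + $184.59 + $225.61 + $31.71 + $105.69 + $177.35 + $69.00 = $856.82
Net pay = $2113.88 − $856.82 = $1257.06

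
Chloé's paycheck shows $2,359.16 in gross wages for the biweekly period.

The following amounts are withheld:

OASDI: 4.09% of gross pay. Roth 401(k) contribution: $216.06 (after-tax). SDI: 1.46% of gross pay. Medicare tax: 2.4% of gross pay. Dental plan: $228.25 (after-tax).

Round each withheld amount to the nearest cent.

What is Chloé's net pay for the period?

$1,727.30

OASDI: $2,359.16 × 0.0409 = $96.49
SDI: $2,359.16 × 0.0146 = $34.44
Medicare tax: $2,359.16 × 0.024 = $56.62
Dental plan: $228.25
Roth 401(k) contribution: $216.06
Total deductions = $96.49 + $34.44 + $56.62 + $228.25 + $216.06 = $631.86
Net pay = $2,359.16 − $631.86 = $1,727.30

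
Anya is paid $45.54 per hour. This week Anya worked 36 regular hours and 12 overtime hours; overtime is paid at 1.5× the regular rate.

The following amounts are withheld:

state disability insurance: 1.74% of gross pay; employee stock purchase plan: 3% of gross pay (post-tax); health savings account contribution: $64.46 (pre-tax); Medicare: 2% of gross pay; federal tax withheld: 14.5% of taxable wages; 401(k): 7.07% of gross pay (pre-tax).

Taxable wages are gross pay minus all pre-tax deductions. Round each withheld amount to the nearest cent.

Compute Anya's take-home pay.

Regular pay: 36 × $45.54 = $1,639.44
Overtime pay: 12 × $45.54 × 1.5 = $819.72
Gross pay = $1,639.44 + $819.72 = $2,459.16
Health savings account contribution: $64.46
401(k): $2,459.16 × 0.0707 = $173.86
Pre-tax total = $64.46 + $173.86 = $238.32
Taxable wages = $2,459.16 − $238.32 = $2,220.84
Federal tax withheld: $2,220.84 × 0.145 = $322.02
Medicare: $2,459.16 × 0.02 = $49.18
State disability insurance: $2,459.16 × 0.0174 = $42.79
Employee stock purchase plan: $2,459.16 × 0.03 = $73.77
Total deductions = $64.46 + $173.86 + $322.02 + $49.18 + $42.79 + $73.77 = $726.08
Net pay = $2,459.16 − $726.08 = $1,733.08

$1,733.08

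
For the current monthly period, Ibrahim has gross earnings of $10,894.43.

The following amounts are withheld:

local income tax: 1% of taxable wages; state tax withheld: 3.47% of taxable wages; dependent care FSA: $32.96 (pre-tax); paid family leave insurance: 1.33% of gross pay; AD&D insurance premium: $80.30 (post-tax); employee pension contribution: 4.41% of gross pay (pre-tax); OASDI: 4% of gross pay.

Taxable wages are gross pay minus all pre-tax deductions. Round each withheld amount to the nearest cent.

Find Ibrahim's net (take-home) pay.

$9,256.02

Employee pension contribution: $10,894.43 × 0.0441 = $480.44
Dependent care FSA: $32.96
Pre-tax total = $480.44 + $32.96 = $513.40
Taxable wages = $10,894.43 − $513.40 = $10,381.03
Local income tax: $10,381.03 × 0.01 = $103.81
State tax withheld: $10,381.03 × 0.0347 = $360.22
Paid family leave insurance: $10,894.43 × 0.0133 = $144.90
OASDI: $10,894.43 × 0.04 = $435.78
AD&D insurance premium: $80.30
Total deductions = $480.44 + $32.96 + $103.81 + $360.22 + $144.90 + $435.78 + $80.30 = $1,638.41
Net pay = $10,894.43 − $1,638.41 = $9,256.02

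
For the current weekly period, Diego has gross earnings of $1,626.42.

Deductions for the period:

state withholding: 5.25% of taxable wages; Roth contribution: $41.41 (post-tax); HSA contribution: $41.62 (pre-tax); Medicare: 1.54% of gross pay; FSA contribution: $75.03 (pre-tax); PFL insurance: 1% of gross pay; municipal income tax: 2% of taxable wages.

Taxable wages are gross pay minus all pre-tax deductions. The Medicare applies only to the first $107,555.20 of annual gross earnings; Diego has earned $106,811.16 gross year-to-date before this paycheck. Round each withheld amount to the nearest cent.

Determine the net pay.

$1,331.18

FSA contribution: $75.03
HSA contribution: $41.62
Pre-tax total = $75.03 + $41.62 = $116.65
Taxable wages = $1,626.42 − $116.65 = $1,509.77
Municipal income tax: $1,509.77 × 0.02 = $30.20
State withholding: $1,509.77 × 0.0525 = $79.26
Medicare: only $107,555.20 − $106,811.16 = $744.04 of this check is subject → $744.04 × 0.0154 = $11.46
PFL insurance: $1,626.42 × 0.01 = $16.26
Roth contribution: $41.41
Total deductions = $75.03 + $41.62 + $30.20 + $79.26 + $11.46 + $16.26 + $41.41 = $295.24
Net pay = $1,626.42 − $295.24 = $1,331.18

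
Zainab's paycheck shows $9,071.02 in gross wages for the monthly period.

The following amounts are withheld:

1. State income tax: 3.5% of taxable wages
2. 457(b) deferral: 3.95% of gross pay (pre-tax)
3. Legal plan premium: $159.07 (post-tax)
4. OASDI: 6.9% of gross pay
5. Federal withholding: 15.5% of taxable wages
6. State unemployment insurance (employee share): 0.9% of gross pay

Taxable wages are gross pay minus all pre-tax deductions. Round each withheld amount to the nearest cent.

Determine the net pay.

$6,190.69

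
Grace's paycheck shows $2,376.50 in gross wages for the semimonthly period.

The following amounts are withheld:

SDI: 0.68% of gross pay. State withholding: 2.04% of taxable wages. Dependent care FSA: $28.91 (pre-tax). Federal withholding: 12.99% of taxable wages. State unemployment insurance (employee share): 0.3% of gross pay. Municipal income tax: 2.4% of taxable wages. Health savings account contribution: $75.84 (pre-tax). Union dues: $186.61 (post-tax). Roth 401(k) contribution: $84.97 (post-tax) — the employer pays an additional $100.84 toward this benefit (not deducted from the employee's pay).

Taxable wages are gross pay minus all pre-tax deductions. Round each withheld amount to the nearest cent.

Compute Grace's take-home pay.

$1,580.92

Dependent care FSA: $28.91
Health savings account contribution: $75.84
Pre-tax total = $28.91 + $75.84 = $104.75
Taxable wages = $2,376.50 − $104.75 = $2,271.75
Federal withholding: $2,271.75 × 0.1299 = $295.10
State withholding: $2,271.75 × 0.0204 = $46.34
Municipal income tax: $2,271.75 × 0.024 = $54.52
State unemployment insurance (employee share): $2,376.50 × 0.003 = $7.13
SDI: $2,376.50 × 0.0068 = $16.16
Union dues: $186.61
Roth 401(k) contribution: $84.97
(Employer's $100.84 toward Roth 401(k) contribution is not withheld from the employee.)
Total deductions = $28.91 + $75.84 + $295.10 + $46.34 + $54.52 + $7.13 + $16.16 + $186.61 + $84.97 = $795.58
Net pay = $2,376.50 − $795.58 = $1,580.92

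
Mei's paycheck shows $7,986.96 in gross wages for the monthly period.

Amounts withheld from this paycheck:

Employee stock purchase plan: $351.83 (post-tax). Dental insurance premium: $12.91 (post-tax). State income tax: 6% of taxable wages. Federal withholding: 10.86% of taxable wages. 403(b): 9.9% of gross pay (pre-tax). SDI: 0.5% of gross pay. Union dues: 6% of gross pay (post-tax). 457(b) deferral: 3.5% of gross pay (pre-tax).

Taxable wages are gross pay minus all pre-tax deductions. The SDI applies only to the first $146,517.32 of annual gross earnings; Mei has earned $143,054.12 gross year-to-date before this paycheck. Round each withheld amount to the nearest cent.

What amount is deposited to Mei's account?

403(b): $7,986.96 × 0.099 = $790.71
457(b) deferral: $7,986.96 × 0.035 = $279.54
Pre-tax total = $790.71 + $279.54 = $1,070.25
Taxable wages = $7,986.96 − $1,070.25 = $6,916.71
State income tax: $6,916.71 × 0.06 = $415.00
Federal withholding: $6,916.71 × 0.1086 = $751.15
SDI: only $146,517.32 − $143,054.12 = $3,463.20 of this check is subject → $3,463.20 × 0.005 = $17.32
Union dues: $7,986.96 × 0.06 = $479.22
Dental insurance premium: $12.91
Employee stock purchase plan: $351.83
Total deductions = $790.71 + $279.54 + $415.00 + $751.15 + $17.32 + $479.22 + $12.91 + $351.83 = $3,097.68
Net pay = $7,986.96 − $3,097.68 = $4,889.28

$4,889.28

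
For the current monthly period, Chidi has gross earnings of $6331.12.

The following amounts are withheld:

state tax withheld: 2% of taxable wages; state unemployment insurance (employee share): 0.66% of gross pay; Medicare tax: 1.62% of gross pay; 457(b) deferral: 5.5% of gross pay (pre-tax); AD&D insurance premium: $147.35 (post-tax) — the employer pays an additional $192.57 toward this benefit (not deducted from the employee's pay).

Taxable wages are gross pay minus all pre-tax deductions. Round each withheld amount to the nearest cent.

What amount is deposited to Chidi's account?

$5571.55

457(b) deferral: $6331.12 × 0.055 = $348.21
Taxable wages = $6331.12 − $348.21 = $5982.91
State tax withheld: $5982.91 × 0.02 = $119.66
Medicare tax: $6331.12 × 0.0162 = $102.56
State unemployment insurance (employee share): $6331.12 × 0.0066 = $41.79
AD&D insurance premium: $147.35
(Employer's $192.57 toward AD&D insurance premium is not withheld from the employee.)
Total deductions = $348.21 + $119.66 + $102.56 + $41.79 + $147.35 = $759.57
Net pay = $6331.12 − $759.57 = $5571.55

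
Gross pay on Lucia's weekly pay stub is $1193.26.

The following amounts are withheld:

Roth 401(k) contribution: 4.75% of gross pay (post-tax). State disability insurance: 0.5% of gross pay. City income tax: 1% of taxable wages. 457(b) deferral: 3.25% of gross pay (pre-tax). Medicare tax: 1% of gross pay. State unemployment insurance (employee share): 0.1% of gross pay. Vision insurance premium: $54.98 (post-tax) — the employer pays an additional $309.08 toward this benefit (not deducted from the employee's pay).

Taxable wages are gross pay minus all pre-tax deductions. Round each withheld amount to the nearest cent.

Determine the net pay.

$1012.19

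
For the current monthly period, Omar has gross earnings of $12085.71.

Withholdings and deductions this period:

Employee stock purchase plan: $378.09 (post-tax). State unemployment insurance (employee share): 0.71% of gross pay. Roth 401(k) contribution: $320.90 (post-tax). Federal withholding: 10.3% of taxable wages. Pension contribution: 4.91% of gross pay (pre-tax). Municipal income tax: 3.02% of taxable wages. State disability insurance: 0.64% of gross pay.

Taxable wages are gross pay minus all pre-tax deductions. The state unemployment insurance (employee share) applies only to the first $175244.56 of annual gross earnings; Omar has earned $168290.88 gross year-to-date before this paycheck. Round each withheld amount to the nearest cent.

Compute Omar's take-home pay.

$9135.81

Pension contribution: $12085.71 × 0.0491 = $593.41
Taxable wages = $12085.71 − $593.41 = $11492.30
Municipal income tax: $11492.30 × 0.0302 = $347.07
Federal withholding: $11492.30 × 0.103 = $1183.71
State disability insurance: $12085.71 × 0.0064 = $77.35
State unemployment insurance (employee share): only $175244.56 − $168290.88 = $6953.68 of this check is subject → $6953.68 × 0.0071 = $49.37
Employee stock purchase plan: $378.09
Roth 401(k) contribution: $320.90
Total deductions = $593.41 + $347.07 + $1183.71 + $77.35 + $49.37 + $378.09 + $320.90 = $2949.90
Net pay = $12085.71 − $2949.90 = $9135.81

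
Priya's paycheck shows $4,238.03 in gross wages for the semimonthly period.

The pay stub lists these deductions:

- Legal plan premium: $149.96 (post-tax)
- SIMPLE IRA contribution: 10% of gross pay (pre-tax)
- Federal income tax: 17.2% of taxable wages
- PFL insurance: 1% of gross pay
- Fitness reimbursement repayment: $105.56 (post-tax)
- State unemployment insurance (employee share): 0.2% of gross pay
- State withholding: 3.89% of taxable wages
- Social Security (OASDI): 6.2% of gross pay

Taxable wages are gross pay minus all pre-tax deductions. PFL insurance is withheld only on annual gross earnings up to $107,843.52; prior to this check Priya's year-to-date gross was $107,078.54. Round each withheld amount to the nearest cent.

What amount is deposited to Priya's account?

SIMPLE IRA contribution: $4,238.03 × 0.1 = $423.80
Taxable wages = $4,238.03 − $423.80 = $3,814.23
Federal income tax: $3,814.23 × 0.172 = $656.05
State withholding: $3,814.23 × 0.0389 = $148.37
PFL insurance: only $107,843.52 − $107,078.54 = $764.98 of this check is subject → $764.98 × 0.01 = $7.65
State unemployment insurance (employee share): $4,238.03 × 0.002 = $8.48
Social Security (OASDI): $4,238.03 × 0.062 = $262.76
Fitness reimbursement repayment: $105.56
Legal plan premium: $149.96
Total deductions = $423.80 + $656.05 + $148.37 + $7.65 + $8.48 + $262.76 + $105.56 + $149.96 = $1,762.63
Net pay = $4,238.03 − $1,762.63 = $2,475.40

$2,475.40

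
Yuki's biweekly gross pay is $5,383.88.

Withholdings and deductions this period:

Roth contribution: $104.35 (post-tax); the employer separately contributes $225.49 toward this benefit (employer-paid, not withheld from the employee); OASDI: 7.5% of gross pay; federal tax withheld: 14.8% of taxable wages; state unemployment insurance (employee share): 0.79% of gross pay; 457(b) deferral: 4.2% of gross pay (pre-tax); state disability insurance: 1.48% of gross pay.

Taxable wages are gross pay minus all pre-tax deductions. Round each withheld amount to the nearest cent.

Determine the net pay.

457(b) deferral: $5,383.88 × 0.042 = $226.12
Taxable wages = $5,383.88 − $226.12 = $5,157.76
Federal tax withheld: $5,157.76 × 0.148 = $763.35
State unemployment insurance (employee share): $5,383.88 × 0.0079 = $42.53
State disability insurance: $5,383.88 × 0.0148 = $79.68
OASDI: $5,383.88 × 0.075 = $403.79
Roth contribution: $104.35
(Employer's $225.49 toward Roth contribution is not withheld from the employee.)
Total deductions = $226.12 + $763.35 + $42.53 + $79.68 + $403.79 + $104.35 = $1,619.82
Net pay = $5,383.88 − $1,619.82 = $3,764.06

$3,764.06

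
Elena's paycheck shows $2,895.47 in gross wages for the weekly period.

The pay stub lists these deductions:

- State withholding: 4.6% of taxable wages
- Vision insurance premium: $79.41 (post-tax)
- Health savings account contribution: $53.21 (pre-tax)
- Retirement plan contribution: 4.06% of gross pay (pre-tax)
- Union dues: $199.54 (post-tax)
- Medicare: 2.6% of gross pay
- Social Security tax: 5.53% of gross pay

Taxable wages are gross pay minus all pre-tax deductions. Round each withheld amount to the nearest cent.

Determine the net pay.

$2,085.01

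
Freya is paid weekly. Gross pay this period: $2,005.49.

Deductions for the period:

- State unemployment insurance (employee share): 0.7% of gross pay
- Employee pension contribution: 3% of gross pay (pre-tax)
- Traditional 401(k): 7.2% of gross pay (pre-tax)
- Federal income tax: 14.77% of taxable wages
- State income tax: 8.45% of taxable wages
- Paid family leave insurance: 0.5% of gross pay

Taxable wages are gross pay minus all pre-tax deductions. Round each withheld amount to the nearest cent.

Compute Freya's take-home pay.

$1,358.68

Traditional 401(k): $2,005.49 × 0.072 = $144.40
Employee pension contribution: $2,005.49 × 0.03 = $60.16
Pre-tax total = $144.40 + $60.16 = $204.56
Taxable wages = $2,005.49 − $204.56 = $1,800.93
State income tax: $1,800.93 × 0.0845 = $152.18
Federal income tax: $1,800.93 × 0.1477 = $266.00
Paid family leave insurance: $2,005.49 × 0.005 = $10.03
State unemployment insurance (employee share): $2,005.49 × 0.007 = $14.04
Total deductions = $144.40 + $60.16 + $152.18 + $266.00 + $10.03 + $14.04 = $646.81
Net pay = $2,005.49 − $646.81 = $1,358.68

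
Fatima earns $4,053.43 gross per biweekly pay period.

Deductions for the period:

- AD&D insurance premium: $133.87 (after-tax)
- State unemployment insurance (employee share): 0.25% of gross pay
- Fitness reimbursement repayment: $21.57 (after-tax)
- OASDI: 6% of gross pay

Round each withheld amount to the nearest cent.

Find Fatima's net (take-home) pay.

State unemployment insurance (employee share): $4,053.43 × 0.0025 = $10.13
OASDI: $4,053.43 × 0.06 = $243.21
Fitness reimbursement repayment: $21.57
AD&D insurance premium: $133.87
Total deductions = $10.13 + $243.21 + $21.57 + $133.87 = $408.78
Net pay = $4,053.43 − $408.78 = $3,644.65

$3,644.65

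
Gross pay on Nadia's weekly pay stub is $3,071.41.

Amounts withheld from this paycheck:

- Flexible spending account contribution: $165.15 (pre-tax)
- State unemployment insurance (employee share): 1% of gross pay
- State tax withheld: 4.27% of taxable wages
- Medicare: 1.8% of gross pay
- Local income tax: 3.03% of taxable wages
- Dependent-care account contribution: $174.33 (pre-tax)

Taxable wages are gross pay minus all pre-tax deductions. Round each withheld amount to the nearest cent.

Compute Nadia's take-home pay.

Flexible spending account contribution: $165.15
Dependent-care account contribution: $174.33
Pre-tax total = $165.15 + $174.33 = $339.48
Taxable wages = $3,071.41 − $339.48 = $2,731.93
State tax withheld: $2,731.93 × 0.0427 = $116.65
Local income tax: $2,731.93 × 0.0303 = $82.78
State unemployment insurance (employee share): $3,071.41 × 0.01 = $30.71
Medicare: $3,071.41 × 0.018 = $55.29
Total deductions = $165.15 + $174.33 + $116.65 + $82.78 + $30.71 + $55.29 = $624.91
Net pay = $3,071.41 − $624.91 = $2,446.50

$2,446.50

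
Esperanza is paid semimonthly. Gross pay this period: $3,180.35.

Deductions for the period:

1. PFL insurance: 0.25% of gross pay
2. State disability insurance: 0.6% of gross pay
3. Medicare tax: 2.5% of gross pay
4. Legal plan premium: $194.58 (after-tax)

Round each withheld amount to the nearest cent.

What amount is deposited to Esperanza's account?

$2,879.23

State disability insurance: $3,180.35 × 0.006 = $19.08
PFL insurance: $3,180.35 × 0.0025 = $7.95
Medicare tax: $3,180.35 × 0.025 = $79.51
Legal plan premium: $194.58
Total deductions = $19.08 + $7.95 + $79.51 + $194.58 = $301.12
Net pay = $3,180.35 − $301.12 = $2,879.23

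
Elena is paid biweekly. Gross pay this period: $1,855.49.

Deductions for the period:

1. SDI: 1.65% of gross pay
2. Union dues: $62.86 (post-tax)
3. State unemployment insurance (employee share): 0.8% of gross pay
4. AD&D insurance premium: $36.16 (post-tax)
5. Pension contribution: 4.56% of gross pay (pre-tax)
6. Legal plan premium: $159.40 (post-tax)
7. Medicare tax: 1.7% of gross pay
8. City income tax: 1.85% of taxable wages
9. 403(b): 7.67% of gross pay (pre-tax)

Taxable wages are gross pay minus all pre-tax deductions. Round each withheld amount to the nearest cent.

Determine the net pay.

403(b): $1,855.49 × 0.0767 = $142.32
Pension contribution: $1,855.49 × 0.0456 = $84.61
Pre-tax total = $142.32 + $84.61 = $226.93
Taxable wages = $1,855.49 − $226.93 = $1,628.56
City income tax: $1,628.56 × 0.0185 = $30.13
Medicare tax: $1,855.49 × 0.017 = $31.54
State unemployment insurance (employee share): $1,855.49 × 0.008 = $14.84
SDI: $1,855.49 × 0.0165 = $30.62
Union dues: $62.86
Legal plan premium: $159.40
AD&D insurance premium: $36.16
Total deductions = $142.32 + $84.61 + $30.13 + $31.54 + $14.84 + $30.62 + $62.86 + $159.40 + $36.16 = $592.48
Net pay = $1,855.49 − $592.48 = $1,263.01

$1,263.01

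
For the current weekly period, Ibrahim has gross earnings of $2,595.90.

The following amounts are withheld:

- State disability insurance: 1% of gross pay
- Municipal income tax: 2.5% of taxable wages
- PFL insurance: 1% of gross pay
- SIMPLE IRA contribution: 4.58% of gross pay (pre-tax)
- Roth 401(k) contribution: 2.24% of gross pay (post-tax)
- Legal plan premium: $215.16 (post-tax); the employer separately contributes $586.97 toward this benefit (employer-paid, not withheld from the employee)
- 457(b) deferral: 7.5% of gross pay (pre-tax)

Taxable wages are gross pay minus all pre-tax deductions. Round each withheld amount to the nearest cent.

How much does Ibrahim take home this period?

SIMPLE IRA contribution: $2,595.90 × 0.0458 = $118.89
457(b) deferral: $2,595.90 × 0.075 = $194.69
Pre-tax total = $118.89 + $194.69 = $313.58
Taxable wages = $2,595.90 − $313.58 = $2,282.32
Municipal income tax: $2,282.32 × 0.025 = $57.06
PFL insurance: $2,595.90 × 0.01 = $25.96
State disability insurance: $2,595.90 × 0.01 = $25.96
Legal plan premium: $215.16
Roth 401(k) contribution: $2,595.90 × 0.0224 = $58.15
(Employer's $586.97 toward legal plan premium is not withheld from the employee.)
Total deductions = $118.89 + $194.69 + $57.06 + $25.96 + $25.96 + $215.16 + $58.15 = $695.87
Net pay = $2,595.90 − $695.87 = $1,900.03

$1,900.03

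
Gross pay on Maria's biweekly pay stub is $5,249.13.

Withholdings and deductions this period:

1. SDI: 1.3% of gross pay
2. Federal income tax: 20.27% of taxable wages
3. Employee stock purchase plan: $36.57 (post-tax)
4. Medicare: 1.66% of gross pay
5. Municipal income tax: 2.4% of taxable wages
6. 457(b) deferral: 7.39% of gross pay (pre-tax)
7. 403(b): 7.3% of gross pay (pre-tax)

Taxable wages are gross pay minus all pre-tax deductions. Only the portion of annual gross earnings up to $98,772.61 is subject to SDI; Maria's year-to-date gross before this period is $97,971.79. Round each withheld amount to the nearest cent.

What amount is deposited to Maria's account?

$3,328.74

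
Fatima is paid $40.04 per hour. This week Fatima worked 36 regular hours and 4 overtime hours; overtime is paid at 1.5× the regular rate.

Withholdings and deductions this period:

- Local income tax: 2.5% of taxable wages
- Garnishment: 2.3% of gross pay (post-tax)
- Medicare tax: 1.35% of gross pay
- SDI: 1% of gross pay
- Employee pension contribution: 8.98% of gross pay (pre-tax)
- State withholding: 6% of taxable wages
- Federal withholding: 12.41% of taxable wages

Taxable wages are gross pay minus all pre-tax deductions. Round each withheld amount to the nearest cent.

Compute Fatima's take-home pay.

$1,132.40

Regular pay: 36 × $40.04 = $1,441.44
Overtime pay: 4 × $40.04 × 1.5 = $240.24
Gross pay = $1,441.44 + $240.24 = $1,681.68
Employee pension contribution: $1,681.68 × 0.0898 = $151.01
Taxable wages = $1,681.68 − $151.01 = $1,530.67
Local income tax: $1,530.67 × 0.025 = $38.27
State withholding: $1,530.67 × 0.06 = $91.84
Federal withholding: $1,530.67 × 0.1241 = $189.96
SDI: $1,681.68 × 0.01 = $16.82
Medicare tax: $1,681.68 × 0.0135 = $22.70
Garnishment: $1,681.68 × 0.023 = $38.68
Total deductions = $151.01 + $38.27 + $91.84 + $189.96 + $16.82 + $22.70 + $38.68 = $549.28
Net pay = $1,681.68 − $549.28 = $1,132.40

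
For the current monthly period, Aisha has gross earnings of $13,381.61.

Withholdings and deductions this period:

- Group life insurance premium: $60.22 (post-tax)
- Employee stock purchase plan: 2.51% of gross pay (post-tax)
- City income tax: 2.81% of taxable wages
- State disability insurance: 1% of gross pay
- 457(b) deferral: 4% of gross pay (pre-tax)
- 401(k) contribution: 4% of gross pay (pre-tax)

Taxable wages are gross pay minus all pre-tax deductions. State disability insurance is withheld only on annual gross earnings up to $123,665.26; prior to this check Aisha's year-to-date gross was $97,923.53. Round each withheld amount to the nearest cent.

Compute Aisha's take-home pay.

$11,435.23

401(k) contribution: $13,381.61 × 0.04 = $535.26
457(b) deferral: $13,381.61 × 0.04 = $535.26
Pre-tax total = $535.26 + $535.26 = $1,070.52
Taxable wages = $13,381.61 − $1,070.52 = $12,311.09
City income tax: $12,311.09 × 0.0281 = $345.94
State disability insurance: cap not yet reached, full $13,381.61 is subject → $13,381.61 × 0.01 = $133.82
Employee stock purchase plan: $13,381.61 × 0.0251 = $335.88
Group life insurance premium: $60.22
Total deductions = $535.26 + $535.26 + $345.94 + $133.82 + $335.88 + $60.22 = $1,946.38
Net pay = $13,381.61 − $1,946.38 = $11,435.23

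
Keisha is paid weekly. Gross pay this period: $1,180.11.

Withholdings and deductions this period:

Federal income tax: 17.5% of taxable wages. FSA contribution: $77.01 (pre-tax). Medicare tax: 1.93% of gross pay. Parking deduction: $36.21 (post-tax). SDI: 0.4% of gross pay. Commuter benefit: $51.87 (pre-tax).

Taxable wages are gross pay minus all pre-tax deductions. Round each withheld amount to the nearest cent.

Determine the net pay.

$803.55

FSA contribution: $77.01
Commuter benefit: $51.87
Pre-tax total = $77.01 + $51.87 = $128.88
Taxable wages = $1,180.11 − $128.88 = $1,051.23
Federal income tax: $1,051.23 × 0.175 = $183.97
SDI: $1,180.11 × 0.004 = $4.72
Medicare tax: $1,180.11 × 0.0193 = $22.78
Parking deduction: $36.21
Total deductions = $77.01 + $51.87 + $183.97 + $4.72 + $22.78 + $36.21 = $376.56
Net pay = $1,180.11 − $376.56 = $803.55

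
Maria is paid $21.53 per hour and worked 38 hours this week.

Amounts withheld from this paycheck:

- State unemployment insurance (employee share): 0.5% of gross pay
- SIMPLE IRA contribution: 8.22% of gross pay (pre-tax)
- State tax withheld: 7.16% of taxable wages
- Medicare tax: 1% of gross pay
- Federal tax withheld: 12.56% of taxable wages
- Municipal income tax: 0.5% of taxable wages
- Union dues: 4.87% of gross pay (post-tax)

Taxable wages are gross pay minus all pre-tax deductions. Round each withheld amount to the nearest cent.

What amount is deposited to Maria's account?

Gross pay: 38 × $21.53 = $818.14
SIMPLE IRA contribution: $818.14 × 0.0822 = $67.25
Taxable wages = $818.14 − $67.25 = $750.89
State tax withheld: $750.89 × 0.0716 = $53.76
Municipal income tax: $750.89 × 0.005 = $3.75
Federal tax withheld: $750.89 × 0.1256 = $94.31
State unemployment insurance (employee share): $818.14 × 0.005 = $4.09
Medicare tax: $818.14 × 0.01 = $8.18
Union dues: $818.14 × 0.0487 = $39.84
Total deductions = $67.25 + $53.76 + $3.75 + $94.31 + $4.09 + $8.18 + $39.84 = $271.18
Net pay = $818.14 − $271.18 = $546.96

$546.96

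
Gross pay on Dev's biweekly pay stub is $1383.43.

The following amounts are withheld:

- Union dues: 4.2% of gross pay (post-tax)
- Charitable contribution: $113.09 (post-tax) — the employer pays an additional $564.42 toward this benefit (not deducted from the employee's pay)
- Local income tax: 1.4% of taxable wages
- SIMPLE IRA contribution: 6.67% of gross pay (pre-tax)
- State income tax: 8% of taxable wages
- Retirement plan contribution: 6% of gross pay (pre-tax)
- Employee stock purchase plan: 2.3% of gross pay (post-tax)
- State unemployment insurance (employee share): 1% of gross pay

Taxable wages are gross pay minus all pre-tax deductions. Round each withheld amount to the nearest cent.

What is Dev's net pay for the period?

$877.75

Retirement plan contribution: $1383.43 × 0.06 = $83.01
SIMPLE IRA contribution: $1383.43 × 0.0667 = $92.27
Pre-tax total = $83.01 + $92.27 = $175.28
Taxable wages = $1383.43 − $175.28 = $1208.15
Local income tax: $1208.15 × 0.014 = $16.91
State income tax: $1208.15 × 0.08 = $96.65
State unemployment insurance (employee share): $1383.43 × 0.01 = $13.83
Employee stock purchase plan: $1383.43 × 0.023 = $31.82
Union dues: $1383.43 × 0.042 = $58.10
Charitable contribution: $113.09
(Employer's $564.42 toward charitable contribution is not withheld from the employee.)
Total deductions = $83.01 + $92.27 + $16.91 + $96.65 + $13.83 + $31.82 + $58.10 + $113.09 = $505.68
Net pay = $1383.43 − $505.68 = $877.75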